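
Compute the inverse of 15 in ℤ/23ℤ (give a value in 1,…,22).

20

23 = 1·15 + 8
15 = 1·8 + 7
8 = 1·7 + 1
7 = 7·1 + 0
Back-substituting gives 15·20 ≡ 1 (mod 23).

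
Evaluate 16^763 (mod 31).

4

By repeated squaring mod 31: 16^1≡16, 16^2≡8, 16^4≡2, 16^8≡4, 16^16≡16, 16^32≡8, 16^64≡2, 16^128≡4, 16^256≡16, 16^512≡8.
763 = 1 + 2 + 8 + 16 + 32 + 64 + 128 + 512, so 16^763 ≡ 16·8·4·16·8·2·4·8 ≡ 4 (mod 31).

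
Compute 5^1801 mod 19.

5

By repeated squaring mod 19: 5^1≡5, 5^2≡6, 5^4≡17, 5^8≡4, 5^16≡16, 5^32≡9, 5^64≡5, 5^128≡6, 5^256≡17, 5^512≡4, 5^1024≡16.
Since 1801 = 1 + 8 + 256 + 512 + 1024 in binary, 5^1801 ≡ 5·4·17·4·16 ≡ 5 (mod 19).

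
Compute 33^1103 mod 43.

28

Square-and-reduce mod 43: 33^1≡33, 33^2≡14, 33^4≡24, 33^8≡17, 33^16≡31, 33^32≡15, 33^64≡10, 33^128≡14, 33^256≡24, 33^512≡17, 33^1024≡31.
Since 1103 = 1 + 2 + 4 + 8 + 64 + 1024 in binary, 33^1103 ≡ 33·14·24·17·10·31 ≡ 28 (mod 43).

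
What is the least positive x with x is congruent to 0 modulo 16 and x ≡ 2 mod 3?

x ≡ 2 (mod 3) gives x ∈ {2, 5, 8, 11, 14, 17, 20, 23, …}.
The first of these with x mod 16 = 0 is 32.

32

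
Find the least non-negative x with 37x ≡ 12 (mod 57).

37⁻¹ ≡ 37 (mod 57) because 37·37 = 1369 = 24·57 + 1.
Multiplying both sides by 37: x ≡ 37·12 = 444 ≡ 45 (mod 57).

45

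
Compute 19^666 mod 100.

Square-and-reduce mod 100: 19^1≡19, 19^2≡61, 19^4≡21, 19^8≡41, 19^16≡81, 19^32≡61, 19^64≡21, 19^128≡41, 19^256≡81, 19^512≡61.
Since 666 = 2 + 8 + 16 + 128 + 512 in binary, 19^666 ≡ 61·41·81·41·61 ≡ 81 (mod 100).

81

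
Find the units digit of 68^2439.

2

The units digit of 68^n cycles with period 4: 8, 4, 2, 6, …
2439 mod 4 = 3, so the last digit matches 8^3 = 2.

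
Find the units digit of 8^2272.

The units digit of 8^n cycles with period 4: 8, 4, 2, 6, …
2272 mod 4 = 0, so the last digit matches 8^4 = 6.

6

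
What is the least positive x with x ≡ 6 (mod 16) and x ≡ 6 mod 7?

6

x ≡ 6 (mod 7) gives x ∈ {6}.
The first of these with x mod 16 = 6 is 6.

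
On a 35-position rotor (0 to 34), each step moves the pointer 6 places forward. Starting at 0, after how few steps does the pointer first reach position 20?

15

6⁻¹ ≡ 6 (mod 35) because 6·6 = 36 = 1·35 + 1.
Multiplying both sides by 6: x ≡ 6·20 = 120 ≡ 15 (mod 35).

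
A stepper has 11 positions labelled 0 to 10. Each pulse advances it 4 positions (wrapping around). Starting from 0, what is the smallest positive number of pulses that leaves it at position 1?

3

11 = 2·4 + 3
4 = 1·3 + 1
3 = 3·1 + 0
Back-substituting gives 4·3 ≡ 1 (mod 11).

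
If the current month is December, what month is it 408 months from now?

Dividing 408 by 12 gives quotient 34 and remainder 0.
December + 0 months → December.

December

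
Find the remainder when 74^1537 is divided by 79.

48

Square-and-reduce mod 79: 74^1≡74, 74^2≡25, 74^4≡72, 74^8≡49, 74^16≡31, 74^32≡13, 74^64≡11, 74^128≡42, 74^256≡26, 74^512≡44, 74^1024≡40.
Since 1537 = 1 + 512 + 1024 in binary, 74^1537 ≡ 74·44·40 ≡ 48 (mod 79).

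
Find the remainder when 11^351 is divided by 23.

Square-and-reduce mod 23: 11^1≡11, 11^2≡6, 11^4≡13, 11^8≡8, 11^16≡18, 11^32≡2, 11^64≡4, 11^128≡16, 11^256≡3.
351 = 1 + 2 + 4 + 8 + 16 + 64 + 256, so 11^351 ≡ 11·6·13·8·18·4·3 ≡ 21 (mod 23).

21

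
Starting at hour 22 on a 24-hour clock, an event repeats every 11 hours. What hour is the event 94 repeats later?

0

94·11 = 1034.
1034 = 43·24 + 2, so 1034 mod 24 = 2.
(22 + 2) mod 24 = 0.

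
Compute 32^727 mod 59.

38

Square-and-reduce mod 59: 32^1≡32, 32^2≡21, 32^4≡28, 32^8≡17, 32^16≡53, 32^32≡36, 32^64≡57, 32^128≡4, 32^256≡16, 32^512≡20.
727 = 1 + 2 + 4 + 16 + 64 + 128 + 512, so 32^727 ≡ 32·21·28·53·57·4·20 ≡ 38 (mod 59).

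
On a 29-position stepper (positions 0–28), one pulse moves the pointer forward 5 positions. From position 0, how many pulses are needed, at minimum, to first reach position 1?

5·6 = 30 = 1·29 + 1, so 5⁻¹ ≡ 6 (mod 29).

6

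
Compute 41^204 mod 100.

61

Square-and-reduce mod 100: 41^1≡41, 41^2≡81, 41^4≡61, 41^8≡21, 41^16≡41, 41^32≡81, 41^64≡61, 41^128≡21.
Since 204 = 4 + 8 + 64 + 128 in binary, 41^204 ≡ 61·21·61·21 ≡ 61 (mod 100).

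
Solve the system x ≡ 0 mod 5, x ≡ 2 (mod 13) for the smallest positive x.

x ≡ 0 (mod 5) gives x ∈ {0, 5, 10, 15}.
The first of these with x mod 13 = 2 is 15.

15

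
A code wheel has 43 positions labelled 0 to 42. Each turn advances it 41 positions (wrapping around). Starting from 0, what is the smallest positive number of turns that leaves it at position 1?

41·21 = 861 = 20·43 + 1, so 41⁻¹ ≡ 21 (mod 43).

21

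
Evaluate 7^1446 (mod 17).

9

By repeated squaring mod 17: 7^1≡7, 7^2≡15, 7^4≡4, 7^8≡16, 7^16≡1, 7^32≡1, 7^64≡1, 7^128≡1, 7^256≡1, 7^512≡1, 7^1024≡1.
Since 1446 = 2 + 4 + 32 + 128 + 256 + 1024 in binary, 7^1446 ≡ 15·4·1·1·1·1 ≡ 9 (mod 17).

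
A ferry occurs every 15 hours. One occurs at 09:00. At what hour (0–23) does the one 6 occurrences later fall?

3

6·15 = 90.
90 mod 24 = 18 (since 3·24 = 72).
(9 + 18) mod 24 = 3.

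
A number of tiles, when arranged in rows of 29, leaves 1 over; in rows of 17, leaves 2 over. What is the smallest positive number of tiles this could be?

291

Since 17·12 ≡ 1 (mod 29), take x = 2 + 17·((1−2)·12 mod 29) = 2 + 17·17 = 291.
Check: 291 mod 29 = 1, 291 mod 17 = 2.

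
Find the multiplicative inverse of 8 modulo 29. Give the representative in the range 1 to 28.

11

8·11 = 88 = 3·29 + 1, so 8⁻¹ ≡ 11 (mod 29).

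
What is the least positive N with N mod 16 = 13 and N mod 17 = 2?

189

x ≡ 13 (mod 16) gives x ∈ {13, 29, 45, 61, 77, 93, 109, 125, …}.
The first of these with x mod 17 = 2 is 189.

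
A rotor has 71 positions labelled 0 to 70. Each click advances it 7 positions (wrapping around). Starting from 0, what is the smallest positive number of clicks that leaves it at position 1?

7·61 = 427 = 6·71 + 1, so 7⁻¹ ≡ 61 (mod 71).

61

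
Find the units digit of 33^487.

7

Last digits of 3^n: 3, 9, 7, 1 (period 4).
487 leaves remainder 3 on division by 4, so 33^487 ends in 7.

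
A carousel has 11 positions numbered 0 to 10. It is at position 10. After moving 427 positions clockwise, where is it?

427 − 38·11 = 9, so 427 ≡ 9 (mod 11).
(10 + 9) mod 11 = 8.

8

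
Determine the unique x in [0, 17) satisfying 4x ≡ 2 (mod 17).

9

4⁻¹ ≡ 13 (mod 17) because 4·13 = 52 = 3·17 + 1.
Multiplying both sides by 13: x ≡ 13·2 = 26 ≡ 9 (mod 17).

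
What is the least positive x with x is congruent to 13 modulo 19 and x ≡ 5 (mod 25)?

x ≡ 13 (mod 19) gives x ∈ {13, 32, 51, 70, 89, 108, 127, 146, …}.
The first of these with x mod 25 = 5 is 355.

355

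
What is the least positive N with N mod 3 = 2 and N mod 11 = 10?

x ≡ 2 (mod 3) gives x ∈ {2, 5, 8, 11, 14, 17, 20, 23, …}.
The first of these with x mod 11 = 10 is 32.

32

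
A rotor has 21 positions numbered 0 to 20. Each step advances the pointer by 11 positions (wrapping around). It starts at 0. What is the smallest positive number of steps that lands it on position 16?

11

The inverse of 11 mod 21 is 2 (since 11·2 = 22 ≡ 1).
So x ≡ 2·16 = 32 ≡ 11 (mod 21).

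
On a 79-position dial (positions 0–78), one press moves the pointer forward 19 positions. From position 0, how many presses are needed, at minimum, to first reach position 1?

25

19·25 = 475 = 6·79 + 1, so 19⁻¹ ≡ 25 (mod 79).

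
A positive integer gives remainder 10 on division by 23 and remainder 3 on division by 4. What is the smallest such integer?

Since 4·6 ≡ 1 (mod 23), take x = 3 + 4·((10−3)·6 mod 23) = 3 + 4·19 = 79.
Check: 79 mod 23 = 10, 79 mod 4 = 3.

79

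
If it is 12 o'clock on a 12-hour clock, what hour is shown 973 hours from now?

1

973 mod 12 = 1 (since 81·12 = 972).
12 + 1 → 1 on a 12-hour dial.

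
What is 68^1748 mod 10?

6

Last digits of 8^n: 8, 4, 2, 6 (period 4).
1748 leaves remainder 0 on division by 4, so 68^1748 ends in 6.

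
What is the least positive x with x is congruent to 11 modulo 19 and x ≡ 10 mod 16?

106

x ≡ 10 (mod 16) gives x ∈ {10, 26, 42, 58, 74, 90, 106}.
The first of these with x mod 19 = 11 is 106.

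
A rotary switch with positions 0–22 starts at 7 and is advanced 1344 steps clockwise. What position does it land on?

17

Dividing 1344 by 23 gives quotient 58 and remainder 10.
(7 + 10) mod 23 = 17.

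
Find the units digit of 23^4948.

The units digit of 23^n cycles with period 4: 3, 9, 7, 1, …
4948 leaves remainder 0 on division by 4, so 23^4948 ends in 1.

1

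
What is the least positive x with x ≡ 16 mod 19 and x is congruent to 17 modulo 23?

x ≡ 16 (mod 19) gives x ∈ {16, 35, 54, 73, 92, 111, 130, 149, …}.
The first of these with x mod 23 = 17 is 339.

339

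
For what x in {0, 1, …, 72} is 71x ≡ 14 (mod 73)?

66

71⁻¹ ≡ 36 (mod 73) because 71·36 = 2556 = 35·73 + 1.
So x ≡ 36·14 = 504 ≡ 66 (mod 73).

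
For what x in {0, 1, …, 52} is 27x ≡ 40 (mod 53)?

27

The inverse of 27 mod 53 is 2 (since 27·2 = 54 ≡ 1).
So x ≡ 2·40 = 80 ≡ 27 (mod 53).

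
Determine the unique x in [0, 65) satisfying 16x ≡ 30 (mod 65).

16⁻¹ ≡ 61 (mod 65) because 16·61 = 976 = 15·65 + 1.
So x ≡ 61·30 = 1830 ≡ 10 (mod 65).
Check: 16·10 = 160 = 2·65 + 30.

10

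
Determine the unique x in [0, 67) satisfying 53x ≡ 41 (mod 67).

53⁻¹ ≡ 43 (mod 67) because 53·43 = 2279 = 34·67 + 1.
Multiplying both sides by 43: x ≡ 43·41 = 1763 ≡ 21 (mod 67).

21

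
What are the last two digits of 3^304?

Square-and-reduce mod 100: 3^1≡3, 3^2≡9, 3^4≡81, 3^8≡61, 3^16≡21, 3^32≡41, 3^64≡81, 3^128≡61, 3^256≡21.
304 = 16 + 32 + 256, so 3^304 ≡ 21·41·21 ≡ 81 (mod 100).

81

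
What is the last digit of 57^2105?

7

The units digit of 57^n cycles with period 4: 7, 9, 3, 1, …
2105 leaves remainder 1 on division by 4, so 57^2105 ends in 7.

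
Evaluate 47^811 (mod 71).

Successive squares of 47 mod 71: 47^1≡47, 47^2≡8, 47^4≡64, 47^8≡49, 47^16≡58, 47^32≡27, 47^64≡19, 47^128≡6, 47^256≡36, 47^512≡18.
Since 811 = 1 + 2 + 8 + 32 + 256 + 512 in binary, 47^811 ≡ 47·8·49·27·36·18 ≡ 56 (mod 71).

56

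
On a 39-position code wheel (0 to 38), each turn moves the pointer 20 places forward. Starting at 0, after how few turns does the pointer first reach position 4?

8

The inverse of 20 mod 39 is 2 (since 20·2 = 40 ≡ 1).
Multiplying both sides by 2: x ≡ 2·4 = 8 ≡ 8 (mod 39).
Check: 20·8 = 160 = 4·39 + 4.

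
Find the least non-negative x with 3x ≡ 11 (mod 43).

18

3⁻¹ ≡ 29 (mod 43) because 3·29 = 87 = 2·43 + 1.
Multiplying both sides by 29: x ≡ 29·11 = 319 ≡ 18 (mod 43).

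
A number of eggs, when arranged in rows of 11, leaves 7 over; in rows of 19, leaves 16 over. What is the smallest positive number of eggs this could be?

73

x ≡ 7 (mod 11) gives x ∈ {7, 18, 29, 40, 51, 62, 73}.
The first of these with x mod 19 = 16 is 73.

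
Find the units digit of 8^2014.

The units digit of 8^n cycles with period 4: 8, 4, 2, 6, …
2014 mod 4 = 2, so the last digit matches 8^2 = 4.

4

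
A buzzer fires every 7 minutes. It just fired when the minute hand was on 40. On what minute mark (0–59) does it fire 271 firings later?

271·7 = 1897.
1897 − 31·60 = 37, so 1897 ≡ 37 (mod 60).
(40 + 37) mod 60 = 17.

17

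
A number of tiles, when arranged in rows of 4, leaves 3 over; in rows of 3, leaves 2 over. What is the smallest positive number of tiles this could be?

11

Since 3·3 ≡ 1 (mod 4), take x = 2 + 3·((3−2)·3 mod 4) = 2 + 3·3 = 11.
Check: 11 mod 4 = 3, 11 mod 3 = 2.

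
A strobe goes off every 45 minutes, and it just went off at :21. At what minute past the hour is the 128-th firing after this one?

21

128·45 = 5760.
Dividing 5760 by 60 gives quotient 96 and remainder 0.
(21 + 0) mod 60 = 21.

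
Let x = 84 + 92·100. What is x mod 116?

92·100 = 9200.
Dividing 9200 by 116 gives quotient 79 and remainder 36.
(84 + 36) mod 116 = 4.

4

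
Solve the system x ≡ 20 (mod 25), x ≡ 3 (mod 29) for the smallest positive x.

670

Since 29·19 ≡ 1 (mod 25), take x = 3 + 29·((20−3)·19 mod 25) = 3 + 29·23 = 670.
Check: 670 mod 25 = 20, 670 mod 29 = 3.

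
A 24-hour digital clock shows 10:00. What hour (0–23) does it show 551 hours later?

9

551 − 22·24 = 23, so 551 ≡ 23 (mod 24).
(10 + 23) mod 24 = 9.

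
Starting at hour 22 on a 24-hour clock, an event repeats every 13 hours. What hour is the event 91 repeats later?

91·13 = 1183.
1183 = 49·24 + 7, so 1183 mod 24 = 7.
(22 + 7) mod 24 = 5.

5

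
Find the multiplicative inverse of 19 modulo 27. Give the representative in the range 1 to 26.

10

27 = 1·19 + 8
19 = 2·8 + 3
8 = 2·3 + 2
3 = 1·2 + 1
2 = 2·1 + 0
Back-substituting gives 19·10 ≡ 1 (mod 27).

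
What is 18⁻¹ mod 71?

18·4 = 72 = 1·71 + 1, so 18⁻¹ ≡ 4 (mod 71).

4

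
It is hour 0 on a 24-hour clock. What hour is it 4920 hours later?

0

4920 mod 24 = 0 (since 205·24 = 4920).
(0 + 0) mod 24 = 0.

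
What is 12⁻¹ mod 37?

34

37 = 3·12 + 1
12 = 12·1 + 0
Back-substituting gives 12·34 ≡ 1 (mod 37).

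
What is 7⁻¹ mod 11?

7·8 = 56 = 5·11 + 1, so 7⁻¹ ≡ 8 (mod 11).

8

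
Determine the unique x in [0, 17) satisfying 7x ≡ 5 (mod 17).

8

7⁻¹ ≡ 5 (mod 17) because 7·5 = 35 = 2·17 + 1.
Multiplying both sides by 5: x ≡ 5·5 = 25 ≡ 8 (mod 17).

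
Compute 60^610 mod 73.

19

By repeated squaring mod 73: 60^1≡60, 60^2≡23, 60^4≡18, 60^8≡32, 60^16≡2, 60^32≡4, 60^64≡16, 60^128≡37, 60^256≡55, 60^512≡32.
610 = 2 + 32 + 64 + 512, so 60^610 ≡ 23·4·16·32 ≡ 19 (mod 73).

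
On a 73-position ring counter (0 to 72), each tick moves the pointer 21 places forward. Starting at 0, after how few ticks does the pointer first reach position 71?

The inverse of 21 mod 73 is 7 (since 21·7 = 147 ≡ 1).
Multiplying both sides by 7: x ≡ 7·71 = 497 ≡ 59 (mod 73).

59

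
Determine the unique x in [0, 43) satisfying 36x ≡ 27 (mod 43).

36⁻¹ ≡ 6 (mod 43) because 36·6 = 216 = 5·43 + 1.
Multiplying both sides by 6: x ≡ 6·27 = 162 ≡ 33 (mod 43).

33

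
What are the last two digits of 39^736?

Square-and-reduce mod 100: 39^1≡39, 39^2≡21, 39^4≡41, 39^8≡81, 39^16≡61, 39^32≡21, 39^64≡41, 39^128≡81, 39^256≡61, 39^512≡21.
736 = 32 + 64 + 128 + 512, so 39^736 ≡ 21·41·81·21 ≡ 61 (mod 100).

61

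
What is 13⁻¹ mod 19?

3

13·3 = 39 = 2·19 + 1, so 13⁻¹ ≡ 3 (mod 19).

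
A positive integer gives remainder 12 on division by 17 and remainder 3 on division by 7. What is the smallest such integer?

80

x ≡ 3 (mod 7) gives x ∈ {3, 10, 17, 24, 31, 38, 45, 52, …}.
The first of these with x mod 17 = 12 is 80.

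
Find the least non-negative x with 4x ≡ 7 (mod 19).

16

4⁻¹ ≡ 5 (mod 19) because 4·5 = 20 = 1·19 + 1.
Multiplying both sides by 5: x ≡ 5·7 = 35 ≡ 16 (mod 19).
Check: 4·16 = 64 = 3·19 + 7.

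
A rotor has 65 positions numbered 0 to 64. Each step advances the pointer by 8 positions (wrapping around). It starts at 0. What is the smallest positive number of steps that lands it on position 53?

The inverse of 8 mod 65 is 57 (since 8·57 = 456 ≡ 1).
So x ≡ 57·53 = 3021 ≡ 31 (mod 65).

31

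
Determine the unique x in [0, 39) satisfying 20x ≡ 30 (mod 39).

20⁻¹ ≡ 2 (mod 39) because 20·2 = 40 = 1·39 + 1.
So x ≡ 2·30 = 60 ≡ 21 (mod 39).

21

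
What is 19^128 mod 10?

1

Last digits of 9^n: 9, 1 (period 2).
128 leaves remainder 0 on division by 2, so 19^128 ends in 1.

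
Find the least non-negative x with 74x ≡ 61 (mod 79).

The inverse of 74 mod 79 is 63 (since 74·63 = 4662 ≡ 1).
So x ≡ 63·61 = 3843 ≡ 51 (mod 79).
Check: 74·51 = 3774 = 47·79 + 61.

51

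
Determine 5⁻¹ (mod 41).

5·33 = 165 = 4·41 + 1, so 5⁻¹ ≡ 33 (mod 41).

33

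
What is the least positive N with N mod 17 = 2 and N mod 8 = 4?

36

x ≡ 4 (mod 8) gives x ∈ {4, 12, 20, 28, 36}.
The first of these with x mod 17 = 2 is 36.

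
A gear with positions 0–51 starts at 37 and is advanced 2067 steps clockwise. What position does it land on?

24

Dividing 2067 by 52 gives quotient 39 and remainder 39.
(37 + 39) mod 52 = 24.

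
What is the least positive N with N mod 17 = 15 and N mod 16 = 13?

x ≡ 13 (mod 16) gives x ∈ {13, 29, 45, 61, 77, 93, 109, 125, …}.
The first of these with x mod 17 = 15 is 253.

253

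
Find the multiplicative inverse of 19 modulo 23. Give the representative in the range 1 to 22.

19·17 = 323 = 14·23 + 1, so 19⁻¹ ≡ 17 (mod 23).

17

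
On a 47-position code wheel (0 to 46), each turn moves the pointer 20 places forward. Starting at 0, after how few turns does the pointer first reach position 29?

32

20⁻¹ ≡ 40 (mod 47) because 20·40 = 800 = 17·47 + 1.
So x ≡ 40·29 = 1160 ≡ 32 (mod 47).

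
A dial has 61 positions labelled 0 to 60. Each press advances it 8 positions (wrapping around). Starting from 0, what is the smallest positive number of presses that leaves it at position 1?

23

8·23 = 184 = 3·61 + 1, so 8⁻¹ ≡ 23 (mod 61).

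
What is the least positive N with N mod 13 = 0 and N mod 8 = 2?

26

x ≡ 2 (mod 8) gives x ∈ {2, 10, 18, 26}.
The first of these with x mod 13 = 0 is 26.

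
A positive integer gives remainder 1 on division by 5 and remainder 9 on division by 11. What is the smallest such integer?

x ≡ 1 (mod 5) gives x ∈ {1, 6, 11, 16, 21, 26, 31}.
The first of these with x mod 11 = 9 is 31.

31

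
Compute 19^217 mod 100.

39

By repeated squaring mod 100: 19^1≡19, 19^2≡61, 19^4≡21, 19^8≡41, 19^16≡81, 19^32≡61, 19^64≡21, 19^128≡41.
217 = 1 + 8 + 16 + 64 + 128, so 19^217 ≡ 19·41·81·21·41 ≡ 39 (mod 100).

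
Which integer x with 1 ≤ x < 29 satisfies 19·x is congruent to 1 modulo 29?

29 = 1·19 + 10
19 = 1·10 + 9
10 = 1·9 + 1
9 = 9·1 + 0
Back-substituting gives 19·26 ≡ 1 (mod 29).

26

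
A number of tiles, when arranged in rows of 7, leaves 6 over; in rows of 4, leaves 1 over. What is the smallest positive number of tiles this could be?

Since 4·2 ≡ 1 (mod 7), take x = 1 + 4·((6−1)·2 mod 7) = 1 + 4·3 = 13.
Check: 13 mod 7 = 6, 13 mod 4 = 1.

13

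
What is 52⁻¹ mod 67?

58

67 = 1·52 + 15
52 = 3·15 + 7
15 = 2·7 + 1
7 = 7·1 + 0
Back-substituting gives 52·58 ≡ 1 (mod 67).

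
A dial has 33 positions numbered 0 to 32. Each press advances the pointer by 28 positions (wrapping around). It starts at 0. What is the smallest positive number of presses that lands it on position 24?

15

The inverse of 28 mod 33 is 13 (since 28·13 = 364 ≡ 1).
So x ≡ 13·24 = 312 ≡ 15 (mod 33).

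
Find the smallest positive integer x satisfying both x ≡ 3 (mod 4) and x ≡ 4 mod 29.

91

Since 29·1 ≡ 1 (mod 4), take x = 4 + 29·((3−4)·1 mod 4) = 4 + 29·3 = 91.
Check: 91 mod 4 = 3, 91 mod 29 = 4.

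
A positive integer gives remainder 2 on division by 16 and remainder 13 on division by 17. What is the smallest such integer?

98

x ≡ 2 (mod 16) gives x ∈ {2, 18, 34, 50, 66, 82, 98}.
The first of these with x mod 17 = 13 is 98.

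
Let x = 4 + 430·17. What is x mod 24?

430·17 = 7310.
7310 − 304·24 = 14, so 7310 ≡ 14 (mod 24).
(4 + 14) mod 24 = 18.

18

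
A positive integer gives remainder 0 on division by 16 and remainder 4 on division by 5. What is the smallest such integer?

64

Since 5·13 ≡ 1 (mod 16), take x = 4 + 5·((0−4)·13 mod 16) = 4 + 5·12 = 64.
Check: 64 mod 16 = 0, 64 mod 5 = 4.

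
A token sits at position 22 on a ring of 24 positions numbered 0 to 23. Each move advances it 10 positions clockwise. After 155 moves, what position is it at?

155·10 = 1550.
1550 = 64·24 + 14, so 1550 mod 24 = 14.
(22 + 14) mod 24 = 12.

12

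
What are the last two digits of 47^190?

Square-and-reduce mod 100: 47^1≡47, 47^2≡9, 47^4≡81, 47^8≡61, 47^16≡21, 47^32≡41, 47^64≡81, 47^128≡61.
190 = 2 + 4 + 8 + 16 + 32 + 128, so 47^190 ≡ 9·81·61·21·41·61 ≡ 49 (mod 100).

49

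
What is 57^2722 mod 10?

9

Powers of 7 mod 10 repeat with period 4: 7, 9, 3, 1.
2722 leaves remainder 2 on division by 4, so 57^2722 ends in 9.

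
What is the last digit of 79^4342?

1

Last digits of 9^n: 9, 1 (period 2).
4342 leaves remainder 0 on division by 2, so 79^4342 ends in 1.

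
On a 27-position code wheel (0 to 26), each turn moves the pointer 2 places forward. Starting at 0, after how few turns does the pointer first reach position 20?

10

2⁻¹ ≡ 14 (mod 27) because 2·14 = 28 = 1·27 + 1.
Multiplying both sides by 14: x ≡ 14·20 = 280 ≡ 10 (mod 27).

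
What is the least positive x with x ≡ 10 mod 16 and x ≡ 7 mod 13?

Since 13·5 ≡ 1 (mod 16), take x = 7 + 13·((10−7)·5 mod 16) = 7 + 13·15 = 202.
Check: 202 mod 16 = 10, 202 mod 13 = 7.

202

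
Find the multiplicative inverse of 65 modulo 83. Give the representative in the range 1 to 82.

23

65·23 = 1495 = 18·83 + 1, so 65⁻¹ ≡ 23 (mod 83).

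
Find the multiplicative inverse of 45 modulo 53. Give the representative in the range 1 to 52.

33

53 = 1·45 + 8
45 = 5·8 + 5
8 = 1·5 + 3
5 = 1·3 + 2
3 = 1·2 + 1
2 = 2·1 + 0
Back-substituting gives 45·33 ≡ 1 (mod 53).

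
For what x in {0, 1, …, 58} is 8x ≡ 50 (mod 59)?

8⁻¹ ≡ 37 (mod 59) because 8·37 = 296 = 5·59 + 1.
So x ≡ 37·50 = 1850 ≡ 21 (mod 59).
Check: 8·21 = 168 = 2·59 + 50.

21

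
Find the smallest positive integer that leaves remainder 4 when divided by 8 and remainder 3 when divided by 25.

Since 25·1 ≡ 1 (mod 8), take x = 3 + 25·((4−3)·1 mod 8) = 3 + 25·1 = 28.
Check: 28 mod 8 = 4, 28 mod 25 = 3.

28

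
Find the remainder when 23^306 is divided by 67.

15

By repeated squaring mod 67: 23^1≡23, 23^2≡60, 23^4≡49, 23^8≡56, 23^16≡54, 23^32≡35, 23^64≡19, 23^128≡26, 23^256≡6.
306 = 2 + 16 + 32 + 256, so 23^306 ≡ 60·54·35·6 ≡ 15 (mod 67).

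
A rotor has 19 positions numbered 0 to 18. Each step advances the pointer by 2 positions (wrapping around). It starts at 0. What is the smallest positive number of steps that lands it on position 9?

2⁻¹ ≡ 10 (mod 19) because 2·10 = 20 = 1·19 + 1.
So x ≡ 10·9 = 90 ≡ 14 (mod 19).
Check: 2·14 = 28 = 1·19 + 9.

14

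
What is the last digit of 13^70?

9

Powers of 3 mod 10 repeat with period 4: 3, 9, 7, 1.
70 mod 4 = 2, so the last digit matches 3^2 = 9.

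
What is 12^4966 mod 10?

4

The units digit of 12^n cycles with period 4: 2, 4, 8, 6, …
4966 mod 4 = 2, so the last digit matches 2^2 = 4.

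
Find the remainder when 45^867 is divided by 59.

By repeated squaring mod 59: 45^1≡45, 45^2≡19, 45^4≡7, 45^8≡49, 45^16≡41, 45^32≡29, 45^64≡15, 45^128≡48, 45^256≡3, 45^512≡9.
Since 867 = 1 + 2 + 32 + 64 + 256 + 512 in binary, 45^867 ≡ 45·19·29·15·3·9 ≡ 57 (mod 59).

57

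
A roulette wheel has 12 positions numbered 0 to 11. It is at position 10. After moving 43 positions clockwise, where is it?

Dividing 43 by 12 gives quotient 3 and remainder 7.
(10 + 7) mod 12 = 5.

5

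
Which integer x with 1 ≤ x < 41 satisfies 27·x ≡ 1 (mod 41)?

38

41 = 1·27 + 14
27 = 1·14 + 13
14 = 1·13 + 1
13 = 13·1 + 0
Back-substituting gives 27·38 ≡ 1 (mod 41).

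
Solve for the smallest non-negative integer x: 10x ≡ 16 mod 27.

10⁻¹ ≡ 19 (mod 27) because 10·19 = 190 = 7·27 + 1.
So x ≡ 19·16 = 304 ≡ 7 (mod 27).

7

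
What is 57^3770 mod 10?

9

Last digits of 7^n: 7, 9, 3, 1 (period 4).
3770 leaves remainder 2 on division by 4, so 57^3770 ends in 9.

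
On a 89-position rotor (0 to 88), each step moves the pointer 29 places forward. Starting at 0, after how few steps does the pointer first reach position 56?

29⁻¹ ≡ 43 (mod 89) because 29·43 = 1247 = 14·89 + 1.
So x ≡ 43·56 = 2408 ≡ 5 (mod 89).

5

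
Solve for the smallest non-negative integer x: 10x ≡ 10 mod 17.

1

10⁻¹ ≡ 12 (mod 17) because 10·12 = 120 = 7·17 + 1.
Multiplying both sides by 12: x ≡ 12·10 = 120 ≡ 1 (mod 17).
Check: 10·1 = 10 = 0·17 + 10.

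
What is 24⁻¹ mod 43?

9

43 = 1·24 + 19
24 = 1·19 + 5
19 = 3·5 + 4
5 = 1·4 + 1
4 = 4·1 + 0
Back-substituting gives 24·9 ≡ 1 (mod 43).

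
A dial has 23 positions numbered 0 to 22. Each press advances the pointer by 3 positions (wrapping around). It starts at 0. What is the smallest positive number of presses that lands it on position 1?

The inverse of 3 mod 23 is 8 (since 3·8 = 24 ≡ 1).
Multiplying both sides by 8: x ≡ 8·1 = 8 ≡ 8 (mod 23).

8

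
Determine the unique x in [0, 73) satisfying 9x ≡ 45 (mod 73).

The inverse of 9 mod 73 is 65 (since 9·65 = 585 ≡ 1).
So x ≡ 65·45 = 2925 ≡ 5 (mod 73).

5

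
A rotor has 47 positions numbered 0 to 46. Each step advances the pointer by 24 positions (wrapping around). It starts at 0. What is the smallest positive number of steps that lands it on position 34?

21

24⁻¹ ≡ 2 (mod 47) because 24·2 = 48 = 1·47 + 1.
Multiplying both sides by 2: x ≡ 2·34 = 68 ≡ 21 (mod 47).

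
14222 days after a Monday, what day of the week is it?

14222 − 2031·7 = 5, so 14222 ≡ 5 (mod 7).
Monday + 5 days → Saturday.

Saturday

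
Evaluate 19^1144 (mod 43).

40

Square-and-reduce mod 43: 19^1≡19, 19^2≡17, 19^4≡31, 19^8≡15, 19^16≡10, 19^32≡14, 19^64≡24, 19^128≡17, 19^256≡31, 19^512≡15, 19^1024≡10.
Since 1144 = 8 + 16 + 32 + 64 + 1024 in binary, 19^1144 ≡ 15·10·14·24·10 ≡ 40 (mod 43).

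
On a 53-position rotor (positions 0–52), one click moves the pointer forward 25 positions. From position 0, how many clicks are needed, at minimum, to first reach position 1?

17

53 = 2·25 + 3
25 = 8·3 + 1
3 = 3·1 + 0
Back-substituting gives 25·17 ≡ 1 (mod 53).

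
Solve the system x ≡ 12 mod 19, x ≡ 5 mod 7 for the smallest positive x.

12

x ≡ 5 (mod 7) gives x ∈ {5, 12}.
The first of these with x mod 19 = 12 is 12.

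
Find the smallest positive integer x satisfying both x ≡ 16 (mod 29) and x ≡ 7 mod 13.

x ≡ 7 (mod 13) gives x ∈ {7, 20, 33, 46, 59, 72, 85, 98, …}.
The first of these with x mod 29 = 16 is 306.

306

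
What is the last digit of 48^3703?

The units digit of 48^n cycles with period 4: 8, 4, 2, 6, …
3703 leaves remainder 3 on division by 4, so 48^3703 ends in 2.

2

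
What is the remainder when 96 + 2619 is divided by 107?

40

Dividing 2619 by 107 gives quotient 24 and remainder 51.
(96 + 51) mod 107 = 40.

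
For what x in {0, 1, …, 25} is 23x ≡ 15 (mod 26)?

21

23⁻¹ ≡ 17 (mod 26) because 23·17 = 391 = 15·26 + 1.
Multiplying both sides by 17: x ≡ 17·15 = 255 ≡ 21 (mod 26).
Check: 23·21 = 483 = 18·26 + 15.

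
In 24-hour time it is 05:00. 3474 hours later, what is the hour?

23

3474 = 144·24 + 18, so 3474 mod 24 = 18.
(5 + 18) mod 24 = 23.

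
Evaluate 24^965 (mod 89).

Square-and-reduce mod 89: 24^1≡24, 24^2≡42, 24^4≡73, 24^8≡78, 24^16≡32, 24^32≡45, 24^64≡67, 24^128≡39, 24^256≡8, 24^512≡64.
Since 965 = 1 + 4 + 64 + 128 + 256 + 512 in binary, 24^965 ≡ 24·73·67·39·8·64 ≡ 43 (mod 89).

43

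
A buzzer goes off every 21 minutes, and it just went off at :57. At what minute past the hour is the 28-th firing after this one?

45

28·21 = 588.
588 − 9·60 = 48, so 588 ≡ 48 (mod 60).
(57 + 48) mod 60 = 45.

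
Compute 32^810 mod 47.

By repeated squaring mod 47: 32^1≡32, 32^2≡37, 32^4≡6, 32^8≡36, 32^16≡27, 32^32≡24, 32^64≡12, 32^128≡3, 32^256≡9, 32^512≡34.
Since 810 = 2 + 8 + 32 + 256 + 512 in binary, 32^810 ≡ 37·36·24·9·34 ≡ 4 (mod 47).

4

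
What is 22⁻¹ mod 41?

28

41 = 1·22 + 19
22 = 1·19 + 3
19 = 6·3 + 1
3 = 3·1 + 0
Back-substituting gives 22·28 ≡ 1 (mod 41).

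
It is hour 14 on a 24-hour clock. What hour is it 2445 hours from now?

2445 mod 24 = 21 (since 101·24 = 2424).
(14 + 21) mod 24 = 11.

11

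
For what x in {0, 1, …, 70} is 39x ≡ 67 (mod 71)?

The inverse of 39 mod 71 is 51 (since 39·51 = 1989 ≡ 1).
Multiplying both sides by 51: x ≡ 51·67 = 3417 ≡ 9 (mod 71).

9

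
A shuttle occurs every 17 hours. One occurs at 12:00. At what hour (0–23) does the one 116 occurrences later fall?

116·17 = 1972.
Dividing 1972 by 24 gives quotient 82 and remainder 4.
(12 + 4) mod 24 = 16.

16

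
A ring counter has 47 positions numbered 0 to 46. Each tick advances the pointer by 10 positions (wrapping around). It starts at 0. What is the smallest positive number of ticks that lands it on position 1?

The inverse of 10 mod 47 is 33 (since 10·33 = 330 ≡ 1).
Multiplying both sides by 33: x ≡ 33·1 = 33 ≡ 33 (mod 47).

33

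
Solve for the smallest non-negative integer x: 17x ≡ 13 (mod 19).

The inverse of 17 mod 19 is 9 (since 17·9 = 153 ≡ 1).
So x ≡ 9·13 = 117 ≡ 3 (mod 19).
Check: 17·3 = 51 = 2·19 + 13.

3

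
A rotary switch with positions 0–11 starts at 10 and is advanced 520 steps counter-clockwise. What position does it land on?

6

520 mod 12 = 4 (since 43·12 = 516).
(10 − 4) mod 12 = 6.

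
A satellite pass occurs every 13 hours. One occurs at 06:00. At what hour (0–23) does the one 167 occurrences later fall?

167·13 = 2171.
2171 = 90·24 + 11, so 2171 mod 24 = 11.
(6 + 11) mod 24 = 17.

17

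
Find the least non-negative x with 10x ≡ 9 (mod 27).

10⁻¹ ≡ 19 (mod 27) because 10·19 = 190 = 7·27 + 1.
Multiplying both sides by 19: x ≡ 19·9 = 171 ≡ 9 (mod 27).

9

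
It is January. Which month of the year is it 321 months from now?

October

321 − 26·12 = 9, so 321 ≡ 9 (mod 12).
January + 9 months → October.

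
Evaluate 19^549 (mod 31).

By repeated squaring mod 31: 19^1≡19, 19^2≡20, 19^4≡28, 19^8≡9, 19^16≡19, 19^32≡20, 19^64≡28, 19^128≡9, 19^256≡19, 19^512≡20.
Since 549 = 1 + 4 + 32 + 512 in binary, 19^549 ≡ 19·28·20·20 ≡ 16 (mod 31).

16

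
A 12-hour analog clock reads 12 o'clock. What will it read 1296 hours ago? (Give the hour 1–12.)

1296 = 108·12 + 0, so 1296 mod 12 = 0.
12 − 0 → 12 on a 12-hour dial.

12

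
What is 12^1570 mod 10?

4

The units digit of 12^n cycles with period 4: 2, 4, 8, 6, …
1570 leaves remainder 2 on division by 4, so 12^1570 ends in 4.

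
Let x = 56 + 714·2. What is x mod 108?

80

714·2 = 1428.
1428 − 13·108 = 24, so 1428 ≡ 24 (mod 108).
(56 + 24) mod 108 = 80.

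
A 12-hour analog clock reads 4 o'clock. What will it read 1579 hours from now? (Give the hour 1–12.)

Dividing 1579 by 12 gives quotient 131 and remainder 7.
4 + 7 → 11 on a 12-hour dial.

11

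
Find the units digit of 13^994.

Powers of 3 mod 10 repeat with period 4: 3, 9, 7, 1.
994 leaves remainder 2 on division by 4, so 13^994 ends in 9.

9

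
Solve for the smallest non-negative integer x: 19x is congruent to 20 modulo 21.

The inverse of 19 mod 21 is 10 (since 19·10 = 190 ≡ 1).
Multiplying both sides by 10: x ≡ 10·20 = 200 ≡ 11 (mod 21).
Check: 19·11 = 209 = 9·21 + 20.

11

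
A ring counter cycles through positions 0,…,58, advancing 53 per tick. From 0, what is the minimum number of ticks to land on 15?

27

The inverse of 53 mod 59 is 49 (since 53·49 = 2597 ≡ 1).
Multiplying both sides by 49: x ≡ 49·15 = 735 ≡ 27 (mod 59).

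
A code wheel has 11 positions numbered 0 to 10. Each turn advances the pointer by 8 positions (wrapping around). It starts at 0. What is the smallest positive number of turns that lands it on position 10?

The inverse of 8 mod 11 is 7 (since 8·7 = 56 ≡ 1).
Multiplying both sides by 7: x ≡ 7·10 = 70 ≡ 4 (mod 11).
Check: 8·4 = 32 = 2·11 + 10.

4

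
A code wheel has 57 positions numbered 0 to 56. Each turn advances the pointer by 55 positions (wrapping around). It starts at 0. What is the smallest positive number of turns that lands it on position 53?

2

The inverse of 55 mod 57 is 28 (since 55·28 = 1540 ≡ 1).
Multiplying both sides by 28: x ≡ 28·53 = 1484 ≡ 2 (mod 57).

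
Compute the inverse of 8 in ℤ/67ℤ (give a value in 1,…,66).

8·42 = 336 = 5·67 + 1, so 8⁻¹ ≡ 42 (mod 67).

42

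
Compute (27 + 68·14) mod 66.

55

68·14 = 952.
952 − 14·66 = 28, so 952 ≡ 28 (mod 66).
(27 + 28) mod 66 = 55.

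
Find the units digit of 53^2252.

Powers of 3 mod 10 repeat with period 4: 3, 9, 7, 1.
2252 mod 4 = 0, so the last digit matches 3^4 = 1.

1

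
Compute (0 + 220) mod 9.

220 mod 9 = 4 (since 24·9 = 216).
(0 + 4) mod 9 = 4.

4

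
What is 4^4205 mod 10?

Last digits of 4^n: 4, 6 (period 2).
4205 leaves remainder 1 on division by 2, so 4^4205 ends in 4.

4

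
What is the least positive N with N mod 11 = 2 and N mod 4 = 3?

Since 4·3 ≡ 1 (mod 11), take x = 3 + 4·((2−3)·3 mod 11) = 3 + 4·8 = 35.
Check: 35 mod 11 = 2, 35 mod 4 = 3.

35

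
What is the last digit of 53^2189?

3

Powers of 3 mod 10 repeat with period 4: 3, 9, 7, 1.
2189 leaves remainder 1 on division by 4, so 53^2189 ends in 3.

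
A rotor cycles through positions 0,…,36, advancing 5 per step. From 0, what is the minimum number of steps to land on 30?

5⁻¹ ≡ 15 (mod 37) because 5·15 = 75 = 2·37 + 1.
So x ≡ 15·30 = 450 ≡ 6 (mod 37).

6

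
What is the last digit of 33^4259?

7

Powers of 3 mod 10 repeat with period 4: 3, 9, 7, 1.
4259 leaves remainder 3 on division by 4, so 33^4259 ends in 7.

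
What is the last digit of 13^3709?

The units digit of 13^n cycles with period 4: 3, 9, 7, 1, …
3709 leaves remainder 1 on division by 4, so 13^3709 ends in 3.

3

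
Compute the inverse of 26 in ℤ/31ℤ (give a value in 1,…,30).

26·6 = 156 = 5·31 + 1, so 26⁻¹ ≡ 6 (mod 31).

6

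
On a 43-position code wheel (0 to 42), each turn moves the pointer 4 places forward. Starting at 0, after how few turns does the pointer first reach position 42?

32

The inverse of 4 mod 43 is 11 (since 4·11 = 44 ≡ 1).
Multiplying both sides by 11: x ≡ 11·42 = 462 ≡ 32 (mod 43).
Check: 4·32 = 128 = 2·43 + 42.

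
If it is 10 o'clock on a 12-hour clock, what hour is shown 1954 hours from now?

8

Dividing 1954 by 12 gives quotient 162 and remainder 10.
10 + 10 → 8 on a 12-hour dial.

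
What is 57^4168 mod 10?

The units digit of 57^n cycles with period 4: 7, 9, 3, 1, …
4168 leaves remainder 0 on division by 4, so 57^4168 ends in 1.

1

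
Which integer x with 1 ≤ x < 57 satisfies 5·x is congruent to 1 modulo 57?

23

57 = 11·5 + 2
5 = 2·2 + 1
2 = 2·1 + 0
Back-substituting gives 5·23 ≡ 1 (mod 57).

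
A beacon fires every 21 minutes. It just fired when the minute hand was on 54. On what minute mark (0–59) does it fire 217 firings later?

217·21 = 4557.
4557 mod 60 = 57 (since 75·60 = 4500).
(54 + 57) mod 60 = 51.

51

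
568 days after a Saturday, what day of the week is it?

Sunday

568 mod 7 = 1 (since 81·7 = 567).
Saturday + 1 day → Sunday.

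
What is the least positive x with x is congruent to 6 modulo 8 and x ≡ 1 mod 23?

x ≡ 6 (mod 8) gives x ∈ {6, 14, 22, 30, 38, 46, 54, 62, …}.
The first of these with x mod 23 = 1 is 70.

70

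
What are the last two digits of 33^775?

57

Square-and-reduce mod 100: 33^1≡33, 33^2≡89, 33^4≡21, 33^8≡41, 33^16≡81, 33^32≡61, 33^64≡21, 33^128≡41, 33^256≡81, 33^512≡61.
Since 775 = 1 + 2 + 4 + 256 + 512 in binary, 33^775 ≡ 33·89·21·81·61 ≡ 57 (mod 100).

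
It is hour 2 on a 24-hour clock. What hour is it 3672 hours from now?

2

Dividing 3672 by 24 gives quotient 153 and remainder 0.
(2 + 0) mod 24 = 2.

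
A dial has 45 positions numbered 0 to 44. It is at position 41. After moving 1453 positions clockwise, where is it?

1453 − 32·45 = 13, so 1453 ≡ 13 (mod 45).
(41 + 13) mod 45 = 9.

9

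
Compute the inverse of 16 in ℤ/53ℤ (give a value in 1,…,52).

53 = 3·16 + 5
16 = 3·5 + 1
5 = 5·1 + 0
Back-substituting gives 16·10 ≡ 1 (mod 53).

10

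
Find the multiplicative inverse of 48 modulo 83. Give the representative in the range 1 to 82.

64

48·64 = 3072 = 37·83 + 1, so 48⁻¹ ≡ 64 (mod 83).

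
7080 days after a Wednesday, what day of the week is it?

Dividing 7080 by 7 gives quotient 1011 and remainder 3.
Wednesday + 3 days → Saturday.

Saturday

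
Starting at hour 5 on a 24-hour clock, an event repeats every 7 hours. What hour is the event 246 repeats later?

246·7 = 1722.
1722 = 71·24 + 18, so 1722 mod 24 = 18.
(5 + 18) mod 24 = 23.

23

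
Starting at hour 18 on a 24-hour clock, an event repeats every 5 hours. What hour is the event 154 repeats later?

154·5 = 770.
770 mod 24 = 2 (since 32·24 = 768).
(18 + 2) mod 24 = 20.

20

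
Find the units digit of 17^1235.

3

Last digits of 7^n: 7, 9, 3, 1 (period 4).
1235 leaves remainder 3 on division by 4, so 17^1235 ends in 3.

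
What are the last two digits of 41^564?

61

Successive squares of 41 mod 100: 41^1≡41, 41^2≡81, 41^4≡61, 41^8≡21, 41^16≡41, 41^32≡81, 41^64≡61, 41^128≡21, 41^256≡41, 41^512≡81.
Since 564 = 4 + 16 + 32 + 512 in binary, 41^564 ≡ 61·41·81·81 ≡ 61 (mod 100).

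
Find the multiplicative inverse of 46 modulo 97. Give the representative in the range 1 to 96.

97 = 2·46 + 5
46 = 9·5 + 1
5 = 5·1 + 0
Back-substituting gives 46·19 ≡ 1 (mod 97).

19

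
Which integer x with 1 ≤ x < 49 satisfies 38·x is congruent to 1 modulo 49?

49 = 1·38 + 11
38 = 3·11 + 5
11 = 2·5 + 1
5 = 5·1 + 0
Back-substituting gives 38·40 ≡ 1 (mod 49).

40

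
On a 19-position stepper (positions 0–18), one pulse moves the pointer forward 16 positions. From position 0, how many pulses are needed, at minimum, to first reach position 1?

6

19 = 1·16 + 3
16 = 5·3 + 1
3 = 3·1 + 0
Back-substituting gives 16·6 ≡ 1 (mod 19).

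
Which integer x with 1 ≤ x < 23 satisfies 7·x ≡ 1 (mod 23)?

23 = 3·7 + 2
7 = 3·2 + 1
2 = 2·1 + 0
Back-substituting gives 7·10 ≡ 1 (mod 23).

10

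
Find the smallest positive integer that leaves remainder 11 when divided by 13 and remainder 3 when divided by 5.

63

x ≡ 3 (mod 5) gives x ∈ {3, 8, 13, 18, 23, 28, 33, 38, …}.
The first of these with x mod 13 = 11 is 63.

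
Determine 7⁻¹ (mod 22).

7·19 = 133 = 6·22 + 1, so 7⁻¹ ≡ 19 (mod 22).

19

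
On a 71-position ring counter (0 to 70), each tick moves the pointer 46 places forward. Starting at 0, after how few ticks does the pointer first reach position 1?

17

The inverse of 46 mod 71 is 17 (since 46·17 = 782 ≡ 1).
Multiplying both sides by 17: x ≡ 17·1 = 17 ≡ 17 (mod 71).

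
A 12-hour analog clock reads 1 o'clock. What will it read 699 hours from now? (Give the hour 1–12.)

699 = 58·12 + 3, so 699 mod 12 = 3.
1 + 3 → 4 on a 12-hour dial.

4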